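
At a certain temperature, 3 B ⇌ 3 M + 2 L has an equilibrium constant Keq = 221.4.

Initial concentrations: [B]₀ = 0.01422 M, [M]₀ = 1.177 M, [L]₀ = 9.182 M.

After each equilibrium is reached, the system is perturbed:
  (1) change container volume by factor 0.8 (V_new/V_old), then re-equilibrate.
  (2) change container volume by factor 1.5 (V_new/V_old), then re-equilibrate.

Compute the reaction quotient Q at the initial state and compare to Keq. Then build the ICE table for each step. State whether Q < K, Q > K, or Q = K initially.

Q₀ = 4.7809e+07 vs Keq = 221.4 ⇒ Q>K, reverse
Step 1:
                  B         M         L
  I         0.01422     1.177     9.182
  C          0.4795   -0.4795   -0.3197
  E          0.4937    0.6975     8.862
  solve Keq expr → x = -0.1598; check Q = 221.4
Then change container volume by factor 0.8 (V_new/V_old).
Step 2:
                  B         M         L
  I          0.6172    0.8718     11.08
  C         0.05356  -0.05356   -0.0357
  E          0.6707    0.8183     11.04
  solve Keq expr → x = -0.01785; check Q = 221.4
Then change container volume by factor 1.5 (V_new/V_old).
Step 3:
                  B         M         L
  I          0.4472    0.5455     7.361
  C        -0.06425   0.06425   0.04283
  E          0.3829    0.6098     7.404
  solve Keq expr → x = 0.02142; check Q = 221.4

Q₀ = 4.7809e+07; Q > K (proceeds reverse)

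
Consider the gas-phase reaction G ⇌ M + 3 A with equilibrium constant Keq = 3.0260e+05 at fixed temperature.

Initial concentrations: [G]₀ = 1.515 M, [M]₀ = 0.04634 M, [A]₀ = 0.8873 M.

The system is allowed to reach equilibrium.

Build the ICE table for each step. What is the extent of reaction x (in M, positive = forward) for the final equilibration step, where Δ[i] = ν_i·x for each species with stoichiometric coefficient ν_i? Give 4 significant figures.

Q₀ = 0.02137 vs Keq = 3.0260e+05 ⇒ Q<K, forward
Step 1:
                   G          M          A
  init         1.515    0.04634     0.8873
  Δ           -1.514      1.514      4.543
  eq      8.2557e-04      1.561       5.43
  solve Keq expr → x = 1.514; check Q = 3.0260e+05

x = 1.514 M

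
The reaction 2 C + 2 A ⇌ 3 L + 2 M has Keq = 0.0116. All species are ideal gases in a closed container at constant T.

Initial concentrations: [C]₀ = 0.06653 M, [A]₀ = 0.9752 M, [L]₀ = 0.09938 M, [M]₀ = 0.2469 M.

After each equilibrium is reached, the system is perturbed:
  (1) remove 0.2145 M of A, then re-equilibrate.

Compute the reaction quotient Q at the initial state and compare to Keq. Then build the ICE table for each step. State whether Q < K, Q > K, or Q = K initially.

Q₀ = 0.01421 vs Keq = 0.0116 ⇒ Q>K, reverse
Step 1:
                   C          A          L          M
  I          0.06653     0.9752    0.09938     0.2469
  C         0.002368   0.002368  -0.003551  -0.002368
  E           0.0689     0.9776    0.09583     0.2445
  solve Keq expr → x = -0.001184; check Q = 0.0116
Then remove 0.2145 M of A.
Step 2:
                   C          A          L          M
  I           0.0689     0.7631    0.09583     0.2445
  C         0.005633   0.005633   -0.00845  -0.005633
  E          0.07453     0.7687    0.08738     0.2389
  solve Keq expr → x = -0.002817; check Q = 0.0116

Q₀ = 0.01421; Q > K (proceeds reverse)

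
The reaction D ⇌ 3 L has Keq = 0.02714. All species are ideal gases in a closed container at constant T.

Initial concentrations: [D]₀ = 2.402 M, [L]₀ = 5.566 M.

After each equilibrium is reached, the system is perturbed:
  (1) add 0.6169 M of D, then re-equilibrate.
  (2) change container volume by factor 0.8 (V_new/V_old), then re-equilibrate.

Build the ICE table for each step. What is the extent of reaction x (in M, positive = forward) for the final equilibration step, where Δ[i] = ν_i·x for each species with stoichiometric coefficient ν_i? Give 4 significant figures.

x = -0.02871 M

Q₀ = 71.79 vs Keq = 0.02714 ⇒ Q>K, reverse
Step 1:
                  D         L
  Initial     2.402     5.566
  Change      1.695    -5.085
  Equil       4.097    0.4809
  solve Keq expr → x = -1.695; check Q = 0.02714
Then add 0.6169 M of D.
Step 2:
                  D         L
  Initial     4.714    0.4809
  Change  -0.007582   0.02275
  Equil       4.706    0.5036
  solve Keq expr → x = 0.007582; check Q = 0.02714
Then change container volume by factor 0.8 (V_new/V_old).
Step 3:
                  D         L
  Initial     5.883    0.6295
  Change    0.02871  -0.08613
  Equil       5.912    0.5434
  solve Keq expr → x = -0.02871; check Q = 0.02714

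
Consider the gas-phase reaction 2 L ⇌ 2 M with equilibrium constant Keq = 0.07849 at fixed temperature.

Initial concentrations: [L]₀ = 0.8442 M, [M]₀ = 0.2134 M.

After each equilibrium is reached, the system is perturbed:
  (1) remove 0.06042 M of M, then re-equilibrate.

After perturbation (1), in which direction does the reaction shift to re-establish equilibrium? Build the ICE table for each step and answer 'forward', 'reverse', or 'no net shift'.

Direction: forward

Q₀ = 0.0639 vs Keq = 0.07849 ⇒ Q<K, forward
Step 1:
                  L         M
  init       0.8442    0.2134
  Δ        -0.01805   0.01805
  eq         0.8261    0.2315
  solve Keq expr → x = 0.009027; check Q = 0.07849
Then remove 0.06042 M of M.
Step 2:
                  L         M
  init       0.8261     0.171
  Δ         -0.0472    0.0472
  eq         0.7789    0.2182
  solve Keq expr → x = 0.0236; check Q = 0.07849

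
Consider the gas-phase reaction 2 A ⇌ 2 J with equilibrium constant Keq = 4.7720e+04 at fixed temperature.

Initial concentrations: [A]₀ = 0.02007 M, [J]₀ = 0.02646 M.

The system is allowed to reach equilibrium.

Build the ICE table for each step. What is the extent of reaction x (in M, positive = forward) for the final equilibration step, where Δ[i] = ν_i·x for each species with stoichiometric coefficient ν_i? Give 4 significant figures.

x = 0.009929 M

Q₀ = 1.738 vs Keq = 4.7720e+04 ⇒ Q<K, forward
Step 1:
                   A          J
  I          0.02007    0.02646
  C         -0.01986    0.01986
  E       2.1203e-04    0.04632
  solve Keq expr → x = 0.009929; check Q = 4.7720e+04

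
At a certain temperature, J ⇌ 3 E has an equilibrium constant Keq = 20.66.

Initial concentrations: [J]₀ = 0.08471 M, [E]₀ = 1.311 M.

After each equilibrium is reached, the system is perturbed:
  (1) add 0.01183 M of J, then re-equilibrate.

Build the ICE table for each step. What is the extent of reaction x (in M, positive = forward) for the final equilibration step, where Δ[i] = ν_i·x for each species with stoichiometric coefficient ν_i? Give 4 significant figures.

x = 0.006908 M

Q₀ = 26.6 vs Keq = 20.66 ⇒ Q>K, reverse
Step 1:
                  J         E
  Initial   0.08471     1.311
  Change    0.01412  -0.04236
  Equil     0.09883     1.269
  solve Keq expr → x = -0.01412; check Q = 20.66
Then add 0.01183 M of J.
Step 2:
                  J         E
  Initial    0.1107     1.269
  Change  -0.006908   0.02072
  Equil      0.1038     1.289
  solve Keq expr → x = 0.006908; check Q = 20.66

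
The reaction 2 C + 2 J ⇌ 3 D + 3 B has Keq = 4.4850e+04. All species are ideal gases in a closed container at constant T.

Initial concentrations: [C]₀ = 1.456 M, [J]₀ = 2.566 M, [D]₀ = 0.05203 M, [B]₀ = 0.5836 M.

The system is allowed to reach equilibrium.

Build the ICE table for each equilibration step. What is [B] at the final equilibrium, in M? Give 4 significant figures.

[B]_eq = 2.683 M

Q₀ = 2.0057e-06 vs Keq = 4.4850e+04 ⇒ Q<K, forward
Step 1:
                    C           J           D           B
  I             1.456       2.566     0.05203      0.5836
  C              -1.4        -1.4         2.1         2.1
  E           0.05618       1.166       2.152       2.683
  solve Keq expr → x = 0.6999; check Q = 4.4850e+04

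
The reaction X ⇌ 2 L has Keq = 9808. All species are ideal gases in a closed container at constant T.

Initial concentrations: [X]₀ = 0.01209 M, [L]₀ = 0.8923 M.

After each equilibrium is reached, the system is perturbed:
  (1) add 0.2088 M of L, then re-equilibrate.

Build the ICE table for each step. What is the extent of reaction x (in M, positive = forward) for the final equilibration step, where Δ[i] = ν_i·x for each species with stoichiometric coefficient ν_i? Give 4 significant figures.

x = -4.3439e-05 M

Q₀ = 65.86 vs Keq = 9808 ⇒ Q<K, forward
Step 1:
                    X           L
  I           0.01209      0.8923
  C            -0.012     0.02401
  E        8.5606e-05      0.9163
  solve Keq expr → x = 0.012; check Q = 9808
Then add 0.2088 M of L.
Step 2:
                    X           L
  I        8.5606e-05       1.125
  C        4.3439e-05 -8.6879e-05
  E        1.2905e-04       1.125
  solve Keq expr → x = -4.3439e-05; check Q = 9808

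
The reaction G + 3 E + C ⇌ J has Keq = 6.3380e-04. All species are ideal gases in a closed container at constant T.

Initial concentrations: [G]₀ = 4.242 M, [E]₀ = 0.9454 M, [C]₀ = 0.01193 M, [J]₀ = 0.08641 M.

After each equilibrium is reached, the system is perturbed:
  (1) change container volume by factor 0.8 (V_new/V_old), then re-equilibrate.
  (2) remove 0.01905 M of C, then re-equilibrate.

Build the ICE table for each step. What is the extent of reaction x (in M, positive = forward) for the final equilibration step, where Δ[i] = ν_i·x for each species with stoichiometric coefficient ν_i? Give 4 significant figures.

Q₀ = 2.021 vs Keq = 6.3380e-04 ⇒ Q>K, reverse
Step 1:
                   G          E          C          J
  I            4.242     0.9454    0.01193    0.08641
  C          0.08594     0.2578    0.08594   -0.08594
  E            4.328      1.203    0.09787 4.6767e-04
  solve Keq expr → x = -0.08594; check Q = 6.3380e-04
Then change container volume by factor 0.8 (V_new/V_old).
Step 2:
                   G          E          C          J
  I             5.41      1.504     0.1223 5.8458e-04
  C       -8.2578e-04  -0.002477 -8.2578e-04 8.2578e-04
  E            5.409      1.502     0.1215    0.00141
  solve Keq expr → x = 8.2578e-04; check Q = 6.3380e-04
Then remove 0.01905 M of C.
Step 3:
                   G          E          C          J
  I            5.409      1.502     0.1025    0.00141
  C       2.1699e-04 6.5096e-04 2.1699e-04 -2.1699e-04
  E            5.409      1.502     0.1027   0.001193
  solve Keq expr → x = -2.1699e-04; check Q = 6.3380e-04

x = -2.1699e-04 M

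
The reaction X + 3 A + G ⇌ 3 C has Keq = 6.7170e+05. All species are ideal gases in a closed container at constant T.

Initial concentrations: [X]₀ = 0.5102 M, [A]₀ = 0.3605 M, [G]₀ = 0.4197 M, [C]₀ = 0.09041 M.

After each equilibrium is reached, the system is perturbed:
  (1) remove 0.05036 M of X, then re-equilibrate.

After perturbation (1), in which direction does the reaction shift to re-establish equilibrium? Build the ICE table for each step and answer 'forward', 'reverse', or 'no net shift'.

Q₀ = 0.07366 vs Keq = 6.7170e+05 ⇒ Q<K, forward
Step 1:
                    X           A           G           C
  I            0.5102      0.3605      0.4197     0.09041
  C           -0.1168     -0.3503     -0.1168      0.3503
  E            0.3934     0.01022      0.3029      0.4407
  solve Keq expr → x = 0.1168; check Q = 6.7170e+05
Then remove 0.05036 M of X.
Step 2:
                    X           A           G           C
  I            0.3431     0.01022      0.3029      0.4407
  C        1.5432e-04  4.6297e-04  1.5432e-04 -4.6297e-04
  E            0.3432     0.01069      0.3031      0.4402
  solve Keq expr → x = -1.5432e-04; check Q = 6.7170e+05

Direction: reverse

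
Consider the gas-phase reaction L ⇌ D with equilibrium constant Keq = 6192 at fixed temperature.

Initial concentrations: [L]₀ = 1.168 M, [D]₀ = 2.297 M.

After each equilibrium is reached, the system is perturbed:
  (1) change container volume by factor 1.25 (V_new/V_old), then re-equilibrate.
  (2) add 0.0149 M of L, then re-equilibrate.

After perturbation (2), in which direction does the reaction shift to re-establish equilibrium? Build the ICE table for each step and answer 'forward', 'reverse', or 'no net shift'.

Q₀ = 1.967 vs Keq = 6192 ⇒ Q<K, forward
Step 1:
                   L          D
  I            1.168      2.297
  C           -1.167      1.167
  E       5.5950e-04      3.464
  solve Keq expr → x = 1.167; check Q = 6192
Then change container volume by factor 1.25 (V_new/V_old).
Step 2:
                   L          D
  I       4.4760e-04      2.772
  C                0          0
  E       4.4760e-04      2.772
  solve Keq expr → x = 0; check Q = 6192
Then add 0.0149 M of L.
Step 3:
                   L          D
  I          0.01535      2.772
  C          -0.0149     0.0149
  E       4.5001e-04      2.786
  solve Keq expr → x = 0.0149; check Q = 6192

Direction: forward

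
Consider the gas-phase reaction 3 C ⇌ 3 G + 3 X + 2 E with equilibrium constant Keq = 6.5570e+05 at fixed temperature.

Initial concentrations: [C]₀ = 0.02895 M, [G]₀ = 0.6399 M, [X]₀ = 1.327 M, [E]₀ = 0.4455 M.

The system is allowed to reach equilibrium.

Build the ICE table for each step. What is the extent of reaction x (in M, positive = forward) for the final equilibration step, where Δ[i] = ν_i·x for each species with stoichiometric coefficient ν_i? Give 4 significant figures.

x = 0.007603 M

Q₀ = 5008 vs Keq = 6.5570e+05 ⇒ Q<K, forward
Step 1:
                    C           G           X           E
  I           0.02895      0.6399       1.327      0.4455
  C          -0.02281     0.02281     0.02281     0.01521
  E          0.006142      0.6627        1.35      0.4607
  solve Keq expr → x = 0.007603; check Q = 6.5570e+05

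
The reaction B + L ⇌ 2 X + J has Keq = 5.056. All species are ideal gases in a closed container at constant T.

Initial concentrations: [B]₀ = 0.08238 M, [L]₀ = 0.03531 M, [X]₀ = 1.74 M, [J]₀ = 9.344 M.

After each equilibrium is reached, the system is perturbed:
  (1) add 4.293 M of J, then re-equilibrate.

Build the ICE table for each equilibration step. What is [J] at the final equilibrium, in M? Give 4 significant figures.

Q₀ = 9725 vs Keq = 5.056 ⇒ Q>K, reverse
Step 1:
                  B         L         X         J
  I         0.08238   0.03531      1.74     9.344
  C          0.6141    0.6141    -1.228   -0.6141
  E          0.6965    0.6494    0.5118      8.73
  solve Keq expr → x = -0.6141; check Q = 5.056
Then add 4.293 M of J.
Step 2:
                  B         L         X         J
  I          0.6965    0.6494    0.5118     13.02
  C         0.03513   0.03513  -0.07027  -0.03513
  E          0.7316    0.6845    0.4415     12.99
  solve Keq expr → x = -0.03513; check Q = 5.056

[J]_eq = 12.99 M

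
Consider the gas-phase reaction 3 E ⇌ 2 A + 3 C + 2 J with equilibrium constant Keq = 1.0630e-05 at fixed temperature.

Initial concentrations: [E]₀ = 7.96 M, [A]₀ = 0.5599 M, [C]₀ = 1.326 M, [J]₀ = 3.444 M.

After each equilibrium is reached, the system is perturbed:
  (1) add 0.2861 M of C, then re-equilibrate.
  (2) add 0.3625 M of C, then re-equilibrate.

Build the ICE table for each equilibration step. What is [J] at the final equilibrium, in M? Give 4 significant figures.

[J]_eq = 2.907 M

Q₀ = 0.01719 vs Keq = 1.0630e-05 ⇒ Q>K, reverse
Step 1:
                    E           A           C           J
  I              7.96      0.5599       1.326       3.444
  C            0.7439      -0.496     -0.7439      -0.496
  E             8.704     0.06395      0.5821       2.948
  solve Keq expr → x = -0.248; check Q = 1.0630e-05
Then add 0.2861 M of C.
Step 2:
                    E           A           C           J
  I             8.704     0.06395      0.8682       2.948
  C           0.03866    -0.02578    -0.03866    -0.02578
  E             8.743     0.03817      0.8295       2.922
  solve Keq expr → x = -0.01289; check Q = 1.0630e-05
Then add 0.3625 M of C.
Step 3:
                    E           A           C           J
  I             8.743     0.03817       1.192       2.922
  C           0.02273    -0.01516    -0.02273    -0.01516
  E             8.765     0.02302       1.169       2.907
  solve Keq expr → x = -0.007578; check Q = 1.0630e-05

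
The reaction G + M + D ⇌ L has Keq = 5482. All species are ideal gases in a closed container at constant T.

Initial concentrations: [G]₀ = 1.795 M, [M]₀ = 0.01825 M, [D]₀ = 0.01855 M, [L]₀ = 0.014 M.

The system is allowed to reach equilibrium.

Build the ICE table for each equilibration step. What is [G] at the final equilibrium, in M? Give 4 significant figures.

Q₀ = 23.04 vs Keq = 5482 ⇒ Q<K, forward
Step 1:
                   G          M          D          L
  Initial      1.795    0.01825    0.01855      0.014
  Change    -0.01662   -0.01662   -0.01662    0.01662
  Equil        1.778   0.001629   0.001929    0.03062
  solve Keq expr → x = 0.01662; check Q = 5482

[G]_eq = 1.778 M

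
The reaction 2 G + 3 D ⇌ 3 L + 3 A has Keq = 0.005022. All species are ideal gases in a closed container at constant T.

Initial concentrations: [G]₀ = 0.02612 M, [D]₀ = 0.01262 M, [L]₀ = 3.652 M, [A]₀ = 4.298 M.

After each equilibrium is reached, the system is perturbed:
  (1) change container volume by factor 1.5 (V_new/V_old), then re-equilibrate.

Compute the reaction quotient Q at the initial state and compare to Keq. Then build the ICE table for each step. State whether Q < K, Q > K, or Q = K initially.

Q₀ = 2.8201e+12; Q > K (proceeds reverse)

Q₀ = 2.8201e+12 vs Keq = 0.005022 ⇒ Q>K, reverse
Step 1:
                  G         D         L         A
  init      0.02612   0.01262     3.652     4.298
  Δ           2.006     3.008    -3.008    -3.008
  eq          2.032     3.021    0.6436      1.29
  solve Keq expr → x = -1.003; check Q = 0.005022
Then change container volume by factor 1.5 (V_new/V_old).
Step 2:
                  G         D         L         A
  init        1.354     2.014     0.429    0.8597
  Δ        -0.02135  -0.03202   0.03202   0.03202
  eq          1.333     1.982    0.4611    0.8917
  solve Keq expr → x = 0.01067; check Q = 0.005022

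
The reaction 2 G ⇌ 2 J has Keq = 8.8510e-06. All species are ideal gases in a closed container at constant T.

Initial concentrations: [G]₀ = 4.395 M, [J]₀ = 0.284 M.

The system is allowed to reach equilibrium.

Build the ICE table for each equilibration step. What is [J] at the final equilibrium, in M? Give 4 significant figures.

[J]_eq = 0.01388 M

Q₀ = 0.004176 vs Keq = 8.8510e-06 ⇒ Q>K, reverse
Step 1:
                   G          J
  init         4.395      0.284
  Δ           0.2701    -0.2701
  eq           4.665    0.01388
  solve Keq expr → x = -0.1351; check Q = 8.8510e-06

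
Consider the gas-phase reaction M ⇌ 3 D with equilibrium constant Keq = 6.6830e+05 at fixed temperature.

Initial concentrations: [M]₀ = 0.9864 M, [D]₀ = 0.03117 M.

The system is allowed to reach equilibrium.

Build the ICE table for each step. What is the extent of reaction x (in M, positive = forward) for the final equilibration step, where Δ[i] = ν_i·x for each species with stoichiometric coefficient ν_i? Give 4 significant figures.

x = 0.9864 M

Q₀ = 3.0701e-05 vs Keq = 6.6830e+05 ⇒ Q<K, forward
Step 1:
                    M           D
  I            0.9864     0.03117
  C           -0.9864       2.959
  E        4.0008e-05        2.99
  solve Keq expr → x = 0.9864; check Q = 6.6830e+05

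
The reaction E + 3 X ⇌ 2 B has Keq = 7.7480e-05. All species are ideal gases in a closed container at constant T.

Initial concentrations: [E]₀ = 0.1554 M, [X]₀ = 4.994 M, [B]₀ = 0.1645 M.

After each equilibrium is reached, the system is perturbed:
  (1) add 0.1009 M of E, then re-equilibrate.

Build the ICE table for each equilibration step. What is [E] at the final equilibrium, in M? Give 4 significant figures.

Q₀ = 0.001398 vs Keq = 7.7480e-05 ⇒ Q>K, reverse
Step 1:
                  E         X         B
  Initial    0.1554     4.994    0.1645
  Change    0.05834     0.175   -0.1167
  Equil      0.2137     5.169   0.04782
  solve Keq expr → x = -0.05834; check Q = 7.7480e-05
Then add 0.1009 M of E.
Step 2:
                  E         X         B
  Initial    0.3146     5.169   0.04782
  Change  -0.004761  -0.01428  0.009521
  Equil      0.3099     5.155   0.05735
  solve Keq expr → x = 0.004761; check Q = 7.7480e-05

[E]_eq = 0.3099 M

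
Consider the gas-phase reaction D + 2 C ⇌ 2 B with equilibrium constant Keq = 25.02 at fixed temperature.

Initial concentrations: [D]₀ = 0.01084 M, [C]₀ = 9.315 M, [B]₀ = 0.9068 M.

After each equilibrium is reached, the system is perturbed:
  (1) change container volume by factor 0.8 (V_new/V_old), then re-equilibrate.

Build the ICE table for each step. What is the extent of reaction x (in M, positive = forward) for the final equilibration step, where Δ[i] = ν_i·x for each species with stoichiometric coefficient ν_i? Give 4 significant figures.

x = 9.9399e-05 M

Q₀ = 0.8742 vs Keq = 25.02 ⇒ Q<K, forward
Step 1:
                   D          C          B
  I          0.01084      9.315     0.9068
  C         -0.01044   -0.02088    0.02088
  E       3.9820e-04      9.294     0.9277
  solve Keq expr → x = 0.01044; check Q = 25.02
Then change container volume by factor 0.8 (V_new/V_old).
Step 2:
                   D          C          B
  I       4.9774e-04      11.62       1.16
  C       -9.9399e-05 -1.9880e-04 1.9880e-04
  E       3.9835e-04      11.62       1.16
  solve Keq expr → x = 9.9399e-05; check Q = 25.02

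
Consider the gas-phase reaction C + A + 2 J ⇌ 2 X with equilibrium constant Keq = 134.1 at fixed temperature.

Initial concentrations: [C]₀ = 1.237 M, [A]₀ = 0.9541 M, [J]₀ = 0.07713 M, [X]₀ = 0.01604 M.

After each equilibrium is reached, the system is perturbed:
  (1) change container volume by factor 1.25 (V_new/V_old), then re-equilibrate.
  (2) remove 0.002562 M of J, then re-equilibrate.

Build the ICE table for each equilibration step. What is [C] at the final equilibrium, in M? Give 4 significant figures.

[C]_eq = 0.9634 M

Q₀ = 0.03664 vs Keq = 134.1 ⇒ Q<K, forward
Step 1:
                   C          A          J          X
  I            1.237     0.9541    0.07713    0.01604
  C         -0.03503   -0.03503   -0.07006    0.07006
  E            1.202     0.9191   0.007074     0.0861
  solve Keq expr → x = 0.03503; check Q = 134.1
Then change container volume by factor 1.25 (V_new/V_old).
Step 2:
                   C          A          J          X
  I           0.9616     0.7353   0.005659    0.06888
  C       6.3908e-04 6.3908e-04   0.001278  -0.001278
  E           0.9622     0.7359   0.006937     0.0676
  solve Keq expr → x = -6.3908e-04; check Q = 134.1
Then remove 0.002562 M of J.
Step 3:
                   C          A          J          X
  I           0.9622     0.7359   0.004375     0.0676
  C         0.001158   0.001158   0.002315  -0.002315
  E           0.9634     0.7371    0.00669    0.06528
  solve Keq expr → x = -0.001158; check Q = 134.1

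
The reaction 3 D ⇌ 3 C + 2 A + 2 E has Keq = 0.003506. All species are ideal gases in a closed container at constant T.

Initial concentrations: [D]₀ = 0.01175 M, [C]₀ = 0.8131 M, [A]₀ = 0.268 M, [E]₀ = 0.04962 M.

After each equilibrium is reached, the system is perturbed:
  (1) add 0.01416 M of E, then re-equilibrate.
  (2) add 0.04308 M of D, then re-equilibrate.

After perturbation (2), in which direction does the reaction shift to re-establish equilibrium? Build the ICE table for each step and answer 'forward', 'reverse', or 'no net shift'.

Direction: forward

Q₀ = 58.6 vs Keq = 0.003506 ⇒ Q>K, reverse
Step 1:
                    D           C           A           E
  init        0.01175      0.8131       0.268     0.04962
  Δ           0.06229    -0.06229    -0.04152    -0.04152
  eq          0.07404      0.7508      0.2265    0.008096
  solve Keq expr → x = -0.02076; check Q = 0.003506
Then add 0.01416 M of E.
Step 2:
                    D           C           A           E
  init        0.07404      0.7508      0.2265     0.02226
  Δ           0.01581    -0.01581    -0.01054    -0.01054
  eq          0.08984       0.735      0.2159     0.01172
  solve Keq expr → x = -0.005269; check Q = 0.003506
Then add 0.04308 M of D.
Step 3:
                    D           C           A           E
  init         0.1329       0.735      0.2159     0.01172
  Δ         -0.009428    0.009428    0.006285    0.006285
  eq           0.1235      0.7444      0.2222       0.018
  solve Keq expr → x = 0.003143; check Q = 0.003506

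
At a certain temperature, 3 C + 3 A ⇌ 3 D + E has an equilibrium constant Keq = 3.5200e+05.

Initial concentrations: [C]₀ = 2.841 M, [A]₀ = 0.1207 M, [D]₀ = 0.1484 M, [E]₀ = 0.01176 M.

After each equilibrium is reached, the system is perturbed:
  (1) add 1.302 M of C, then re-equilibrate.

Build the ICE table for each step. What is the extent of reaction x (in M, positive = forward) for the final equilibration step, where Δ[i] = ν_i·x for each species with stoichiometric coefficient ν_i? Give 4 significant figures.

x = 5.6111e-05 M

Q₀ = 9.5318e-04 vs Keq = 3.5200e+05 ⇒ Q<K, forward
Step 1:
                  C         A         D         E
  I           2.841    0.1207    0.1484   0.01176
  C         -0.1202   -0.1202    0.1202   0.04006
  E           2.721 5.2122e-04    0.2686   0.05182
  solve Keq expr → x = 0.04006; check Q = 3.5200e+05
Then add 1.302 M of C.
Step 2:
                  C         A         D         E
  I           4.023 5.2122e-04    0.2686   0.05182
  C       -1.6833e-04 -1.6833e-04 1.6833e-04 5.6111e-05
  E           4.023 3.5289e-04    0.2687   0.05188
  solve Keq expr → x = 5.6111e-05; check Q = 3.5200e+05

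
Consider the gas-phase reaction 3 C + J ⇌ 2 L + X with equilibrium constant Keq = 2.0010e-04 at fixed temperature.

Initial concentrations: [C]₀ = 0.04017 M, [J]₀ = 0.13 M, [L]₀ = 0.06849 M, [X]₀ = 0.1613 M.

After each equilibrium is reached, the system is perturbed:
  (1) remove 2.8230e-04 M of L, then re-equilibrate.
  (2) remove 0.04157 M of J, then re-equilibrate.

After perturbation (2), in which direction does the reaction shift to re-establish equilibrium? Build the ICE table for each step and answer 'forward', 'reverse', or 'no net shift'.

Q₀ = 89.79 vs Keq = 2.0010e-04 ⇒ Q>K, reverse
Step 1:
                  C         J         L         X
  Initial   0.04017      0.13   0.06849    0.1613
  Change     0.1015   0.03382  -0.06764  -0.03382
  Equil      0.1416    0.1638 8.5463e-04    0.1275
  solve Keq expr → x = -0.03382; check Q = 2.0010e-04
Then remove 2.8230e-04 M of L.
Step 2:
                  C         J         L         X
  Initial    0.1416    0.1638 5.7233e-04    0.1275
  Change  -4.1656e-04 -1.3885e-04 2.7771e-04 1.3885e-04
  Equil      0.1412    0.1637 8.5004e-04    0.1276
  solve Keq expr → x = 1.3885e-04; check Q = 2.0010e-04
Then remove 0.04157 M of J.
Step 3:
                  C         J         L         X
  Initial    0.1412    0.1221 8.5004e-04    0.1276
  Change  1.7125e-04 5.7082e-05 -1.1416e-04 -5.7082e-05
  Equil      0.1414    0.1222 7.3588e-04    0.1276
  solve Keq expr → x = -5.7082e-05; check Q = 2.0010e-04

Direction: reverse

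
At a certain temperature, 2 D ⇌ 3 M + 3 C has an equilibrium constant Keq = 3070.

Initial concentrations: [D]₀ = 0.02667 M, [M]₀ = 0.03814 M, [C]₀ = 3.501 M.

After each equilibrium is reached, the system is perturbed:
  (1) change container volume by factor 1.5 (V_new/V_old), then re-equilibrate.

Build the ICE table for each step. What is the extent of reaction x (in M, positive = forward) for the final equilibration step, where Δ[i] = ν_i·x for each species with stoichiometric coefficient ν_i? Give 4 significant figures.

Q₀ = 3.347 vs Keq = 3070 ⇒ Q<K, forward
Step 1:
                    D           M           C
  init        0.02667     0.03814       3.501
  Δ          -0.02423     0.03634     0.03634
  eq         0.002441     0.07448       3.537
  solve Keq expr → x = 0.01211; check Q = 3070
Then change container volume by factor 1.5 (V_new/V_old).
Step 2:
                    D           M           C
  init       0.001627     0.04966       2.358
  Δ       -8.7454e-04    0.001312    0.001312
  eq       7.5269e-04     0.05097        2.36
  solve Keq expr → x = 4.3727e-04; check Q = 3070

x = 4.3727e-04 M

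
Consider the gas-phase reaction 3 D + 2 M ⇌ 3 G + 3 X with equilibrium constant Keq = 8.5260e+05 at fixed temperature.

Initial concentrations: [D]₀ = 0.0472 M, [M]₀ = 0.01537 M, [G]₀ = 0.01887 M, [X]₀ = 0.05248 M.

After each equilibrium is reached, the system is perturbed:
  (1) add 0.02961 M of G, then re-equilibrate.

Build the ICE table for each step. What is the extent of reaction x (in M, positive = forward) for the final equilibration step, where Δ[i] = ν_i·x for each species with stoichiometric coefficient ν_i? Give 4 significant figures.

x = -3.0849e-05 M

Q₀ = 0.0391 vs Keq = 8.5260e+05 ⇒ Q<K, forward
Step 1:
                    D           M           G           X
  init         0.0472     0.01537     0.01887     0.05248
  Δ          -0.02298    -0.01532     0.02298     0.02298
  eq          0.02422  5.0982e-05     0.04185     0.07546
  solve Keq expr → x = 0.00766; check Q = 8.5258e+05
Then add 0.02961 M of G.
Step 2:
                    D           M           G           X
  init        0.02422  5.0982e-05     0.07146     0.07546
  Δ        9.2546e-05  6.1697e-05 -9.2546e-05 -9.2546e-05
  eq          0.02431  1.1268e-04     0.07137     0.07537
  solve Keq expr → x = -3.0849e-05; check Q = 8.5260e+05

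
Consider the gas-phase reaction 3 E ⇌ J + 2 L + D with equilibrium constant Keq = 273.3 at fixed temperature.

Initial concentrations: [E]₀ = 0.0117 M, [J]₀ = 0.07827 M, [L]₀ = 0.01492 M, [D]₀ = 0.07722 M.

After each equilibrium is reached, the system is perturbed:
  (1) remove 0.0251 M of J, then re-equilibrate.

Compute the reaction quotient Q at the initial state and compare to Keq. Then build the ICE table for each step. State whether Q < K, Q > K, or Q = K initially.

Q₀ = 0.8401; Q < K (proceeds forward)

Q₀ = 0.8401 vs Keq = 273.3 ⇒ Q<K, forward
Step 1:
                  E         J         L         D
  Initial    0.0117   0.07827   0.01492   0.07722
  Change  -0.009489  0.003163  0.006326  0.003163
  Equil    0.002211   0.08143   0.02125   0.08038
  solve Keq expr → x = 0.003163; check Q = 273.3
Then remove 0.0251 M of J.
Step 2:
                  E         J         L         D
  Initial  0.002211   0.05633   0.02125   0.08038
  Change  -2.4401e-04 8.1337e-05 1.6267e-04 8.1337e-05
  Equil    0.001967   0.05641   0.02141   0.08046
  solve Keq expr → x = 8.1337e-05; check Q = 273.3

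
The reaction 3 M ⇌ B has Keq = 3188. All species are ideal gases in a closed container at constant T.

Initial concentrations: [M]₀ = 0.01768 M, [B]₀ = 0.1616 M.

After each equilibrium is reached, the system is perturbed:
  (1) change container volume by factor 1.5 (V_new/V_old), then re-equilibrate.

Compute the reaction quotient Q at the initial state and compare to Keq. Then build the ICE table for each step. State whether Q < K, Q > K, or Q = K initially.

Q₀ = 2.9241e+04 vs Keq = 3188 ⇒ Q>K, reverse
Step 1:
                  M         B
  I         0.01768    0.1616
  C         0.01884 -0.006281
  E         0.03652    0.1553
  solve Keq expr → x = -0.006281; check Q = 3188
Then change container volume by factor 1.5 (V_new/V_old).
Step 2:
                  M         B
  I         0.02435    0.1035
  C        0.007305 -0.002435
  E         0.03165    0.1011
  solve Keq expr → x = -0.002435; check Q = 3188

Q₀ = 2.9241e+04; Q > K (proceeds reverse)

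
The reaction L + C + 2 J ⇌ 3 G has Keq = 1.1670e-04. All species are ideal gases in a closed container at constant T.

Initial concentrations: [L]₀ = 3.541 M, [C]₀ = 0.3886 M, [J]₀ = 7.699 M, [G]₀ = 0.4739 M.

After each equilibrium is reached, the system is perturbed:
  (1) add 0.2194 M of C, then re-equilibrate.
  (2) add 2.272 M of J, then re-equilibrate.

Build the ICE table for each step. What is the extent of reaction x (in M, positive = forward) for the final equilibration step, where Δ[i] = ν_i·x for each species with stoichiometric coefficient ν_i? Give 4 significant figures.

x = 0.01493 M

Q₀ = 0.001305 vs Keq = 1.1670e-04 ⇒ Q>K, reverse
Step 1:
                   L          C          J          G
  I            3.541     0.3886      7.699     0.4739
  C          0.08109    0.08109     0.1622    -0.2433
  E            3.622     0.4697      7.861     0.2306
  solve Keq expr → x = -0.08109; check Q = 1.1670e-04
Then add 0.2194 M of C.
Step 2:
                   L          C          J          G
  I            3.622     0.6891      7.861     0.2306
  C        -0.009837  -0.009837   -0.01967    0.02951
  E            3.612     0.6792      7.841     0.2602
  solve Keq expr → x = 0.009837; check Q = 1.1670e-04
Then add 2.272 M of J.
Step 3:
                   L          C          J          G
  I            3.612     0.6792      10.11     0.2602
  C         -0.01493   -0.01493   -0.02986    0.04479
  E            3.597     0.6643      10.08     0.3049
  solve Keq expr → x = 0.01493; check Q = 1.1670e-04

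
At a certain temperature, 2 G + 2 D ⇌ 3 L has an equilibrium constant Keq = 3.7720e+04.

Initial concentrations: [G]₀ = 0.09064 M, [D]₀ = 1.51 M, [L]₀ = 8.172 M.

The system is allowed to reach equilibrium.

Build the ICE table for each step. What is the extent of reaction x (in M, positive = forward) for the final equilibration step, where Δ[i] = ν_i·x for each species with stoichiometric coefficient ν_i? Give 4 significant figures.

Q₀ = 2.9133e+04 vs Keq = 3.7720e+04 ⇒ Q<K, forward
Step 1:
                    G           D           L
  Initial     0.09064        1.51       8.172
  Change     -0.01021    -0.01021     0.01532
  Equil       0.08043         1.5       8.187
  solve Keq expr → x = 0.005107; check Q = 3.7720e+04

x = 0.005107 M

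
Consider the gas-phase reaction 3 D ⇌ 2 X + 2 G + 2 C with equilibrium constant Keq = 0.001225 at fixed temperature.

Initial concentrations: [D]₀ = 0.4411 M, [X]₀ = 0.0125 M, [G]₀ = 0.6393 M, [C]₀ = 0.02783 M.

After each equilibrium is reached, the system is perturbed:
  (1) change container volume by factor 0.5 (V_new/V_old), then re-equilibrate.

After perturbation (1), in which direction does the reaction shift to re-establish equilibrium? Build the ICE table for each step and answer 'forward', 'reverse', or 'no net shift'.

Direction: reverse

Q₀ = 5.7629e-07 vs Keq = 0.001225 ⇒ Q<K, forward
Step 1:
                   D          X          G          C
  I           0.4411     0.0125     0.6393    0.02783
  C          -0.1138    0.07587    0.07587    0.07587
  E           0.3273    0.08837     0.7152     0.1037
  solve Keq expr → x = 0.03793; check Q = 0.001225
Then change container volume by factor 0.5 (V_new/V_old).
Step 2:
                   D          X          G          C
  I           0.6546     0.1767       1.43     0.2074
  C          0.09369   -0.06246   -0.06246   -0.06246
  E           0.7483     0.1143      1.368     0.1449
  solve Keq expr → x = -0.03123; check Q = 0.001225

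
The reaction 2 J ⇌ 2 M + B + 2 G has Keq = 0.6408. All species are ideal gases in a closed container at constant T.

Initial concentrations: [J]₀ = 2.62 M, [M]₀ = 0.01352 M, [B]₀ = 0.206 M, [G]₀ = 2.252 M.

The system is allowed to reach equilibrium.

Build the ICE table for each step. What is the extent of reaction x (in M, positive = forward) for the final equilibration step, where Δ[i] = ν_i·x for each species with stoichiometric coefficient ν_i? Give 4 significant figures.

x = 0.346 M

Q₀ = 2.7820e-05 vs Keq = 0.6408 ⇒ Q<K, forward
Step 1:
                    J           M           B           G
  init           2.62     0.01352       0.206       2.252
  Δ            -0.692       0.692       0.346       0.692
  eq            1.928      0.7056       0.552       2.944
  solve Keq expr → x = 0.346; check Q = 0.6408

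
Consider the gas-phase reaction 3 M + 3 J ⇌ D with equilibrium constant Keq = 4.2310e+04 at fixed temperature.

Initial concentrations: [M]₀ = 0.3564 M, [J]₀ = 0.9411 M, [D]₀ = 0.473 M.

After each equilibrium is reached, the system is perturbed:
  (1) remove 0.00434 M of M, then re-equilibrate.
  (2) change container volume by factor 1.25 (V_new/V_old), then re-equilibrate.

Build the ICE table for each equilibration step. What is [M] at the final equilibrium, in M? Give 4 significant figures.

Q₀ = 12.54 vs Keq = 4.2310e+04 ⇒ Q<K, forward
Step 1:
                  M         J         D
  init       0.3564    0.9411     0.473
  Δ          -0.318    -0.318     0.106
  eq        0.03839    0.6231     0.579
  solve Keq expr → x = 0.106; check Q = 4.2310e+04
Then remove 0.00434 M of M.
Step 2:
                  M         J         D
  init      0.03405    0.6231     0.579
  Δ        0.004062  0.004062 -0.001354
  eq        0.03811    0.6271    0.5777
  solve Keq expr → x = -0.001354; check Q = 4.2310e+04
Then change container volume by factor 1.25 (V_new/V_old).
Step 3:
                  M         J         D
  init      0.03049    0.5017    0.4621
  Δ         0.01253   0.01253 -0.004176
  eq        0.04301    0.5142    0.4579
  solve Keq expr → x = -0.004176; check Q = 4.2310e+04

[M]_eq = 0.04301 M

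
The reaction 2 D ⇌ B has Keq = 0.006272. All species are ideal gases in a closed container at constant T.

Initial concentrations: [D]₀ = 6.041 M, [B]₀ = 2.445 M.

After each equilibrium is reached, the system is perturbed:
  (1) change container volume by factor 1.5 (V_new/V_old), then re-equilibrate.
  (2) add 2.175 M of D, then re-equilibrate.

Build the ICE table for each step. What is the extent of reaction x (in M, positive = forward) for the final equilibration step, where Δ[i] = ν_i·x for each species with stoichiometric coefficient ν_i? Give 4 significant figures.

Q₀ = 0.067 vs Keq = 0.006272 ⇒ Q>K, reverse
Step 1:
                  D         B
  init        6.041     2.445
  Δ             3.7     -1.85
  eq          9.741    0.5951
  solve Keq expr → x = -1.85; check Q = 0.006272
Then change container volume by factor 1.5 (V_new/V_old).
Step 2:
                  D         B
  init        6.494    0.3967
  Δ          0.2269   -0.1134
  eq          6.721    0.2833
  solve Keq expr → x = -0.1134; check Q = 0.006272
Then add 2.175 M of D.
Step 3:
                  D         B
  init        8.896    0.2833
  Δ         -0.3496    0.1748
  eq          8.546    0.4581
  solve Keq expr → x = 0.1748; check Q = 0.006272

x = 0.1748 M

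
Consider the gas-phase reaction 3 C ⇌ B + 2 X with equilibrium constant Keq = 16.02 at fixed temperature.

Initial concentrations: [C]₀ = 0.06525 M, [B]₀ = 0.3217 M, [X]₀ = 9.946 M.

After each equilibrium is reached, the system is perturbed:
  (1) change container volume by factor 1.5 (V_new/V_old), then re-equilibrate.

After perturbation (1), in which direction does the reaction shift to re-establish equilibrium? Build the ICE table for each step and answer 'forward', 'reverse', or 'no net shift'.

Q₀ = 1.1455e+05 vs Keq = 16.02 ⇒ Q>K, reverse
Step 1:
                  C         B         X
  init      0.06525    0.3217     9.946
  Δ          0.7128   -0.2376   -0.4752
  eq          0.778   0.08411     9.471
  solve Keq expr → x = -0.2376; check Q = 16.02
Then change container volume by factor 1.5 (V_new/V_old).
Step 2:
                  C         B         X
  init       0.5187   0.05607     6.314
  Δ               0         0         0
  eq         0.5187   0.05607     6.314
  solve Keq expr → x = 0; check Q = 16.02

Direction: no net shift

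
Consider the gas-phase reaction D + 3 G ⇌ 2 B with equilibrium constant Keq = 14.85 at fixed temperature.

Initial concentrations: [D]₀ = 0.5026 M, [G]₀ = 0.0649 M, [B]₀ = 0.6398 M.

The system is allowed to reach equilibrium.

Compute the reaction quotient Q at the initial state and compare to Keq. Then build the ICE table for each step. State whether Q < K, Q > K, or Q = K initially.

Q₀ = 2979; Q > K (proceeds reverse)

Q₀ = 2979 vs Keq = 14.85 ⇒ Q>K, reverse
Step 1:
                    D           G           B
  Initial      0.5026      0.0649      0.6398
  Change      0.07841      0.2352     -0.1568
  Equil         0.581      0.3001       0.483
  solve Keq expr → x = -0.07841; check Q = 14.85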